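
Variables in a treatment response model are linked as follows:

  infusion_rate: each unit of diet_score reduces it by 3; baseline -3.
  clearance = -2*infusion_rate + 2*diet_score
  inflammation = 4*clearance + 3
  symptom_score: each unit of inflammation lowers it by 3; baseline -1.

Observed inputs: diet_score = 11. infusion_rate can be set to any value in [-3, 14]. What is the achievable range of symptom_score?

-346 to 62

Intervening on infusion_rate fixes its value directly, overriding its dependence on diet_score.
Substituting into the clearance equation gives clearance = -2*infusion_rate + 22.
This gives inflammation = -8*infusion_rate + 91.
Substituting into the symptom_score equation gives symptom_score = 24*infusion_rate - 274.
Linear in infusion_rate, so extremes are at the endpoints: infusion_rate = -3 gives symptom_score = -346; infusion_rate = 14 gives symptom_score = 62.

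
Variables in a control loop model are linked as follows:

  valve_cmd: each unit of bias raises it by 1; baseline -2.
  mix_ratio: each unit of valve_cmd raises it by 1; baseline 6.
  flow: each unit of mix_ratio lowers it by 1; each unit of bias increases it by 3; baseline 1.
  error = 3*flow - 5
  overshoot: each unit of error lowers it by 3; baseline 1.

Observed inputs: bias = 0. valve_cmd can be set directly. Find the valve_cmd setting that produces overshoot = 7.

valve_cmd = -6

Intervening on valve_cmd fixes its value directly, overriding its dependence on bias.
Substituting into the flow equation gives flow = -valve_cmd - 5.
Substituting into the error equation gives error = -3*valve_cmd - 20.
overshoot becomes 9*valve_cmd + 61.
Solve 9*valve_cmd + 61 = 7: valve_cmd = (7 - 61) / 9 = -6.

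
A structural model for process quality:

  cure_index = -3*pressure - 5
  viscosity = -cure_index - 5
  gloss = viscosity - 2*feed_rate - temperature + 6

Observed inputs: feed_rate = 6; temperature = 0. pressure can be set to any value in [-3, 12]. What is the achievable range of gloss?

Substituting into the viscosity equation gives viscosity = 3*pressure.
So gloss = 3*pressure - 6.
Linear in pressure, so extremes are at the endpoints: pressure = -3 gives gloss = -15; pressure = 12 gives gloss = 30.

-15 to 30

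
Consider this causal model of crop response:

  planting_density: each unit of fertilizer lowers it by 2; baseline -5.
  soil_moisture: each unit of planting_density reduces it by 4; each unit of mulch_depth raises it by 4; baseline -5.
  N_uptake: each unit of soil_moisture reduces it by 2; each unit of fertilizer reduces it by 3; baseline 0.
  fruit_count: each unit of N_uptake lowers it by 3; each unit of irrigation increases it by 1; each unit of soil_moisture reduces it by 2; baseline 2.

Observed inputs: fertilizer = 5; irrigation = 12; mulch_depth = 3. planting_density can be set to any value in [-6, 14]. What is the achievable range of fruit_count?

-137 to 183

Intervening on planting_density fixes its value directly, overriding its dependence on fertilizer.
Substituting into the soil_moisture equation gives soil_moisture = -4*planting_density + 7.
Substituting into the N_uptake equation gives N_uptake = 8*planting_density - 29.
So fruit_count = -16*planting_density + 87.
Linear in planting_density, so extremes are at the endpoints: planting_density = -6 gives fruit_count = 183; planting_density = 14 gives fruit_count = -137.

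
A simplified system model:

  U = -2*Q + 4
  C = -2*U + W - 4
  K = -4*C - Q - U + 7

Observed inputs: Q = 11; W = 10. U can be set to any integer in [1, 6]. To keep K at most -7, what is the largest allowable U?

U = 3

Intervening on U fixes its value directly, overriding its dependence on Q.
Substituting into the C equation gives C = -2*U + 6.
Substituting into the K equation gives K = 7*U - 28.
Require 7*U - 28 ≤ -7, so U ≤ 3.
The largest integer in [1, 6] satisfying this is 3.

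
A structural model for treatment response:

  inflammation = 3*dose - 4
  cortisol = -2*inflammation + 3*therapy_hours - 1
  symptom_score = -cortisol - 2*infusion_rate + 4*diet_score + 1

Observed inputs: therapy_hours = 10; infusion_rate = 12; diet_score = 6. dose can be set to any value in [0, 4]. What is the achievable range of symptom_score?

Substituting into the cortisol equation gives cortisol = -6*dose + 37.
Substituting into the symptom_score equation gives symptom_score = 6*dose - 36.
Linear in dose, so extremes are at the endpoints: dose = 0 gives symptom_score = -36; dose = 4 gives symptom_score = -12.

-36 to -12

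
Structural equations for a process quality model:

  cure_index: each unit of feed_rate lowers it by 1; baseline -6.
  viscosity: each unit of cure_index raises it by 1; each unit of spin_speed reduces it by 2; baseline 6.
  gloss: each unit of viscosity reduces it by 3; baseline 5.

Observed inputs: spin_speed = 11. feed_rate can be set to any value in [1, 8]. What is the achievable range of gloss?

74 to 95

Substituting into the viscosity equation gives viscosity = -feed_rate - 22.
So gloss = 3*feed_rate + 71.
Linear in feed_rate, so extremes are at the endpoints: feed_rate = 1 gives gloss = 74; feed_rate = 8 gives gloss = 95.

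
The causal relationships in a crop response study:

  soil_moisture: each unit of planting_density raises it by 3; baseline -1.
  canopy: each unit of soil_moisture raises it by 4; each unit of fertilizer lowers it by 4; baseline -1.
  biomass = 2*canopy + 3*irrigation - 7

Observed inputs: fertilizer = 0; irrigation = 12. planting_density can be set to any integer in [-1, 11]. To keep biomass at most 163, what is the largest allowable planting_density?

Substituting into the canopy equation gives canopy = 12*planting_density - 5.
biomass becomes 24*planting_density + 19.
Require 24*planting_density + 19 ≤ 163, so planting_density ≤ 6.
The largest integer in [-1, 11] satisfying this is 6.

planting_density = 6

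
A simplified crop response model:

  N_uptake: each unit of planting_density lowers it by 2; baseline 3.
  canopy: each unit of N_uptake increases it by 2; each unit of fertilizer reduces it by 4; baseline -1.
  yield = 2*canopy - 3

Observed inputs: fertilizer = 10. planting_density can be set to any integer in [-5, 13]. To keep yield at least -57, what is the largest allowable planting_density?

planting_density = -2

Substituting into the canopy equation gives canopy = -4*planting_density - 35.
This gives yield = -8*planting_density - 73.
Require -8*planting_density - 73 ≥ -57, so planting_density ≤ -2.
The largest integer in [-5, 13] satisfying this is -2.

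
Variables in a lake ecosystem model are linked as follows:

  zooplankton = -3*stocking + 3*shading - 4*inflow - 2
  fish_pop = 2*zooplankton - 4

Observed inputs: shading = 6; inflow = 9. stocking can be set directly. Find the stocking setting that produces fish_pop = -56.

stocking = 2

Substituting into the zooplankton equation gives zooplankton = -3*stocking - 20.
So fish_pop = -6*stocking - 44.
Solve -6*stocking - 44 = -56: stocking = (-56 + 44) / -6 = 2.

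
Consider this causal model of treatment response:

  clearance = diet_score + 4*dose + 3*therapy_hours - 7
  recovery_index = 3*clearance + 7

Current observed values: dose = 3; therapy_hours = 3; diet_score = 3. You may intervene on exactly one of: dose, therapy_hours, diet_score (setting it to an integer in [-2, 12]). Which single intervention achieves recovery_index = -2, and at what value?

set dose = -2

Intervening on dose: with other inputs at their observed values, recovery_index = 12*dose + 22. Solving for -2 gives dose = -2, within [-2, 12].
Intervening on therapy_hours: recovery_index = 9*therapy_hours + 31. Reaching -2 requires therapy_hours = -11/3, not an integer.
Intervening on diet_score: recovery_index = 3*diet_score + 49. Reaching -2 requires diet_score = -17, outside [-2, 12].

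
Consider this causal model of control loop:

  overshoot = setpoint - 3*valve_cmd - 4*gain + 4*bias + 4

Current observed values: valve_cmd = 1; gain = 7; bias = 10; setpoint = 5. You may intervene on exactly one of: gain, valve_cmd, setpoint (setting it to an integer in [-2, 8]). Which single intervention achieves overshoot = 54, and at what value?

Intervening on gain: with other inputs at their observed values, overshoot = -4*gain + 46. Solving for 54 gives gain = -2, within [-2, 8].
Intervening on valve_cmd: overshoot = -3*valve_cmd + 21. Reaching 54 requires valve_cmd = -11, outside [-2, 8].
Intervening on setpoint: overshoot = setpoint + 13. Reaching 54 requires setpoint = 41, outside [-2, 8].

set gain = -2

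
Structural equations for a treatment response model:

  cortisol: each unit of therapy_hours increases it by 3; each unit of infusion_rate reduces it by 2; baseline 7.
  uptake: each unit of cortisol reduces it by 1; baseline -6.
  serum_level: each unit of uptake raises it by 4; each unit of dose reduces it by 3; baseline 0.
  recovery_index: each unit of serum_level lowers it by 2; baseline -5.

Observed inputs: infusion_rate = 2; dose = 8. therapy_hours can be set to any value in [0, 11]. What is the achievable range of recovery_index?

115 to 379

Substituting into the cortisol equation gives cortisol = 3*therapy_hours + 3.
Substituting into the uptake equation gives uptake = -3*therapy_hours - 9.
Substituting into the serum_level equation gives serum_level = -12*therapy_hours - 60.
This gives recovery_index = 24*therapy_hours + 115.
Linear in therapy_hours, so extremes are at the endpoints: therapy_hours = 0 gives recovery_index = 115; therapy_hours = 11 gives recovery_index = 379.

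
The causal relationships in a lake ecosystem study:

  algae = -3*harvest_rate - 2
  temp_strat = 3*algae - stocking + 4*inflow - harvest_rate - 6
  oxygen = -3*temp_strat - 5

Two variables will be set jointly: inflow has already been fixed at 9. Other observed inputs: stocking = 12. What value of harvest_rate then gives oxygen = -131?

harvest_rate = -3

With inflow held at 9:
Substituting into the temp_strat equation gives temp_strat = -10*harvest_rate + 12.
Substituting into the oxygen equation gives oxygen = 30*harvest_rate - 41.
Solve 30*harvest_rate - 41 = -131: harvest_rate = (-131 + 41) / 30 = -3.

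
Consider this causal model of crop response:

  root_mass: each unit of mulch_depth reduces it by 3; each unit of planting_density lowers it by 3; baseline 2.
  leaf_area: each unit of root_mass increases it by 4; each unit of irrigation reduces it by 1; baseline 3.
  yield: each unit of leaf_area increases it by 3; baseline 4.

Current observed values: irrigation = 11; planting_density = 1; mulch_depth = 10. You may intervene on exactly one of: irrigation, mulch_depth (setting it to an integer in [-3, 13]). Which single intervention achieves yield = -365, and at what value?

set irrigation = 2

Intervening on irrigation: with other inputs at their observed values, yield = -3*irrigation - 359. Solving for -365 gives irrigation = 2, within [-3, 13].
Intervening on mulch_depth: yield = -36*mulch_depth - 32. Reaching -365 requires mulch_depth = 37/4, not an integer.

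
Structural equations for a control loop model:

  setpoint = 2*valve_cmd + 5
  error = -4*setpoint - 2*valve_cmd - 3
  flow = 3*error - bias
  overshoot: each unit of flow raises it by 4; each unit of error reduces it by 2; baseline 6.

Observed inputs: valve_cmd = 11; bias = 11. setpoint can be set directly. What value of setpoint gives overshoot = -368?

setpoint = 2

Intervening on setpoint fixes its value directly, overriding its dependence on valve_cmd.
Substituting into the error equation gives error = -4*setpoint - 25.
This gives flow = -12*setpoint - 86.
Substituting into the overshoot equation gives overshoot = -40*setpoint - 288.
Solve -40*setpoint - 288 = -368: setpoint = (-368 + 288) / -40 = 2.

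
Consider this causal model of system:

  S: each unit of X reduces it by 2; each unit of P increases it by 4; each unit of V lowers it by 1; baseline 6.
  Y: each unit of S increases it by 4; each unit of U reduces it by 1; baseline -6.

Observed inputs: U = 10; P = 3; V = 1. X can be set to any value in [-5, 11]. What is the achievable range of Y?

Substituting into the S equation gives S = -2*X + 17.
Substituting into the Y equation gives Y = -8*X + 52.
Linear in X, so extremes are at the endpoints: X = -5 gives Y = 92; X = 11 gives Y = -36.

-36 to 92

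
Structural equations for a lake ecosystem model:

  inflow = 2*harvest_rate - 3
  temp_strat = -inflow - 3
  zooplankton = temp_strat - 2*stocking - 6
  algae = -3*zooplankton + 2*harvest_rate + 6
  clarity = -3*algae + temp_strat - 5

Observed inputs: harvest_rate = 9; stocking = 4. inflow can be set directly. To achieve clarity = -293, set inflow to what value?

inflow = 6

Intervening on inflow fixes its value directly, overriding its dependence on harvest_rate.
Substituting into the zooplankton equation gives zooplankton = -inflow - 17.
This gives algae = 3*inflow + 75.
Substituting into the clarity equation gives clarity = -10*inflow - 233.
Solve -10*inflow - 233 = -293: inflow = (-293 + 233) / -10 = 6.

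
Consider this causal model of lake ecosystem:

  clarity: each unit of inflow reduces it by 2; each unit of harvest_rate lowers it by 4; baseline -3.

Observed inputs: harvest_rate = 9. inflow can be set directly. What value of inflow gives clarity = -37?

Substituting into the clarity equation gives clarity = -2*inflow - 39.
Solve -2*inflow - 39 = -37: inflow = (-37 + 39) / -2 = -1.

inflow = -1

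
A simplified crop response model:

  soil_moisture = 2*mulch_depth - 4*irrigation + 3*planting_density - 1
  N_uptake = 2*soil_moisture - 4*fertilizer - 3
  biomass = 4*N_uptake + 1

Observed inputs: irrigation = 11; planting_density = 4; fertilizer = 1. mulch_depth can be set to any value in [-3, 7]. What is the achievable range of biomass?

-339 to -179

Substituting into the soil_moisture equation gives soil_moisture = 2*mulch_depth - 33.
Substituting into the N_uptake equation gives N_uptake = 4*mulch_depth - 73.
Substituting into the biomass equation gives biomass = 16*mulch_depth - 291.
Linear in mulch_depth, so extremes are at the endpoints: mulch_depth = -3 gives biomass = -339; mulch_depth = 7 gives biomass = -179.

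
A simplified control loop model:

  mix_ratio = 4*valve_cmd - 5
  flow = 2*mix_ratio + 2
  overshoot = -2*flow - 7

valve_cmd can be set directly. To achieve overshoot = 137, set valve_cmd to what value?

valve_cmd = -8

Substituting into the flow equation gives flow = 8*valve_cmd - 8.
Substituting into the overshoot equation gives overshoot = -16*valve_cmd + 9.
Solve -16*valve_cmd + 9 = 137: valve_cmd = (137 - 9) / -16 = -8.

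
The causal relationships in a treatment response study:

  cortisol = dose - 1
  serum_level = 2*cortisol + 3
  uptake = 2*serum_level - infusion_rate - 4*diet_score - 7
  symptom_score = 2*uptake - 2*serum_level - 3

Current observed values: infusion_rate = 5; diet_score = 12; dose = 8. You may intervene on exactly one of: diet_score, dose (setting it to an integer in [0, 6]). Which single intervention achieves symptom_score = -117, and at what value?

set dose = 1

Intervening on diet_score: symptom_score = -8*diet_score + 7. Reaching -117 requires diet_score = 31/2, not an integer.
Intervening on dose: with other inputs at their observed values, symptom_score = 4*dose - 121. Solving for -117 gives dose = 1, within [0, 6].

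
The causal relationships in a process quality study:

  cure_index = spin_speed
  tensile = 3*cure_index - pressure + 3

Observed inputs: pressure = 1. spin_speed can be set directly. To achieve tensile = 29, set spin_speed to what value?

Substituting into the tensile equation gives tensile = 3*spin_speed + 2.
Solve 3*spin_speed + 2 = 29: spin_speed = (29 - 2) / 3 = 9.

spin_speed = 9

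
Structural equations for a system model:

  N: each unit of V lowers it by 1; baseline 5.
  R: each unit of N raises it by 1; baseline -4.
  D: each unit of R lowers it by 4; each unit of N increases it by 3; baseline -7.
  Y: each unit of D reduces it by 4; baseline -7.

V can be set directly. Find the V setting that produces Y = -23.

V = 0

Substituting into the R equation gives R = -V + 1.
Substituting into the D equation gives D = V + 4.
Y becomes -4*V - 23.
Solve -4*V - 23 = -23: V = (-23 + 23) / -4 = 0.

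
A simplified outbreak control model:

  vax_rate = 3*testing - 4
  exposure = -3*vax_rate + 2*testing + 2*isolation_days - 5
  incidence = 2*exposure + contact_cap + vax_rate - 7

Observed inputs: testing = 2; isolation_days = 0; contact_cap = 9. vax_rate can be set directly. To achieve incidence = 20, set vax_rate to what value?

Intervening on vax_rate fixes its value directly, overriding its dependence on testing.
Substituting into the exposure equation gives exposure = -3*vax_rate - 1.
Substituting into the incidence equation gives incidence = -5*vax_rate.
Solve -5*vax_rate = 20: vax_rate = 20 / -5 = -4.

vax_rate = -4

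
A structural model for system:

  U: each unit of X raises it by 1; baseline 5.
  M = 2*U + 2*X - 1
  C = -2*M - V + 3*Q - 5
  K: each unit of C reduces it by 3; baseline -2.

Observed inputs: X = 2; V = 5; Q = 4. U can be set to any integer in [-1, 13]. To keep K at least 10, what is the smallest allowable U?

U = 0

Intervening on U fixes its value directly, overriding its dependence on X.
Substituting into the M equation gives M = 2*U + 3.
Substituting into the C equation gives C = -4*U - 4.
This gives K = 12*U + 10.
Require 12*U + 10 ≥ 10, so U ≥ 0.
The smallest integer in [-1, 13] satisfying this is 0.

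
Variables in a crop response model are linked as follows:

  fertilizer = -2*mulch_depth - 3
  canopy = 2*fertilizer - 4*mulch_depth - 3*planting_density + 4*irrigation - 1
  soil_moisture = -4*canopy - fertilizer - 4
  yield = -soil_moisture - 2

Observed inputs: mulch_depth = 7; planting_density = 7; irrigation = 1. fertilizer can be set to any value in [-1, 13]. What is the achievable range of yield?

-191 to -65

Intervening on fertilizer fixes its value directly, overriding its dependence on mulch_depth.
Substituting into the canopy equation gives canopy = 2*fertilizer - 46.
Substituting into the soil_moisture equation gives soil_moisture = -9*fertilizer + 180.
Substituting into the yield equation gives yield = 9*fertilizer - 182.
Linear in fertilizer, so extremes are at the endpoints: fertilizer = -1 gives yield = -191; fertilizer = 13 gives yield = -65.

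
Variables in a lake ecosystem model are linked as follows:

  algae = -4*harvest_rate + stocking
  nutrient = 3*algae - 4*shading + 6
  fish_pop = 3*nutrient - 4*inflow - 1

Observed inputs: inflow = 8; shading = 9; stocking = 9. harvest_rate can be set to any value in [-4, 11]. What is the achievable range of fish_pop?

-438 to 102

Substituting into the algae equation gives algae = -4*harvest_rate + 9.
Substituting into the nutrient equation gives nutrient = -12*harvest_rate - 3.
Substituting into the fish_pop equation gives fish_pop = -36*harvest_rate - 42.
Linear in harvest_rate, so extremes are at the endpoints: harvest_rate = -4 gives fish_pop = 102; harvest_rate = 11 gives fish_pop = -438.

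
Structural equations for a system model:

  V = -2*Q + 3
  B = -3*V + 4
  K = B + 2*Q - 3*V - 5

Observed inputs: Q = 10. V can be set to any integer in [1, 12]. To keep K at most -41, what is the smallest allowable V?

Intervening on V fixes its value directly, overriding its dependence on Q.
Substituting into the K equation gives K = -6*V + 19.
Require -6*V + 19 ≤ -41, so V ≥ 10.
The smallest integer in [1, 12] satisfying this is 10.

V = 10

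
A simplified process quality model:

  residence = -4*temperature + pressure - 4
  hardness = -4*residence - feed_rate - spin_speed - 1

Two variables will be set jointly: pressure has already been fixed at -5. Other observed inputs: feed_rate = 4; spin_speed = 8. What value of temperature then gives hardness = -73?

With pressure held at -5:
Substituting into the residence equation gives residence = -4*temperature - 9.
Substituting into the hardness equation gives hardness = 16*temperature + 23.
Solve 16*temperature + 23 = -73: temperature = (-73 - 23) / 16 = -6.

temperature = -6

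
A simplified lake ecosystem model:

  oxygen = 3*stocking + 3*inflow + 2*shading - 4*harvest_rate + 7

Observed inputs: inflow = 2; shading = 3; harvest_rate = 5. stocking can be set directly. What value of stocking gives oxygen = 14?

Substituting into the oxygen equation gives oxygen = 3*stocking - 1.
Solve 3*stocking - 1 = 14: stocking = (14 + 1) / 3 = 5.

stocking = 5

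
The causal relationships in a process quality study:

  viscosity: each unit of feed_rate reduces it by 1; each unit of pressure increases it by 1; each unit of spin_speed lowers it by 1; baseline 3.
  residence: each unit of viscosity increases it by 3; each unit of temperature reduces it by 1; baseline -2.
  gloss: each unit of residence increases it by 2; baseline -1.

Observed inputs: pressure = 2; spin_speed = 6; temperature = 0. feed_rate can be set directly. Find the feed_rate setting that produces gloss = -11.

Substituting into the viscosity equation gives viscosity = -feed_rate - 1.
Substituting into the residence equation gives residence = -3*feed_rate - 5.
So gloss = -6*feed_rate - 11.
Solve -6*feed_rate - 11 = -11: feed_rate = (-11 + 11) / -6 = 0.

feed_rate = 0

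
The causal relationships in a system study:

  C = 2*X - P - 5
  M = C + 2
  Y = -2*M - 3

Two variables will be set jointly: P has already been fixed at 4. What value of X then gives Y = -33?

With P held at 4:
Substituting into the C equation gives C = 2*X - 9.
M becomes 2*X - 7.
This gives Y = -4*X + 11.
Solve -4*X + 11 = -33: X = (-33 - 11) / -4 = 11.

X = 11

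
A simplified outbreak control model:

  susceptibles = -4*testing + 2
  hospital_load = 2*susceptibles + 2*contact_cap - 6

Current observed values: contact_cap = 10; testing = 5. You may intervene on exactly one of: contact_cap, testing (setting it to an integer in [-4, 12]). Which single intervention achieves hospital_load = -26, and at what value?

set contact_cap = 8

Intervening on contact_cap: with other inputs at their observed values, hospital_load = 2*contact_cap - 42. Solving for -26 gives contact_cap = 8, within [-4, 12].
Intervening on testing: hospital_load = -8*testing + 18. Reaching -26 requires testing = 11/2, not an integer.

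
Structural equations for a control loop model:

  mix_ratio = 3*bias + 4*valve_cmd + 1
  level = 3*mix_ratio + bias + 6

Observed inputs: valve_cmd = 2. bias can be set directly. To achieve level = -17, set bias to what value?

Substituting into the mix_ratio equation gives mix_ratio = 3*bias + 9.
This gives level = 10*bias + 33.
Solve 10*bias + 33 = -17: bias = (-17 - 33) / 10 = -5.

bias = -5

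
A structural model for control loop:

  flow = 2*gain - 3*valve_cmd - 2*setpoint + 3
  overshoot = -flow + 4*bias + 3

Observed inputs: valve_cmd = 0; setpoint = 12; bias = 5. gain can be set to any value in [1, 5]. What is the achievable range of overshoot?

Substituting into the flow equation gives flow = 2*gain - 21.
overshoot becomes -2*gain + 44.
Linear in gain, so extremes are at the endpoints: gain = 1 gives overshoot = 42; gain = 5 gives overshoot = 34.

34 to 42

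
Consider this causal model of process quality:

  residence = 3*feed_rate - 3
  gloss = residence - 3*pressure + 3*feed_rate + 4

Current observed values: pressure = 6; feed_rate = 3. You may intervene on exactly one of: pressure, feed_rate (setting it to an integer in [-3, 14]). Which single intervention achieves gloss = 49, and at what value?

set feed_rate = 11

Intervening on pressure: gloss = -3*pressure + 19. Reaching 49 requires pressure = -10, outside [-3, 14].
Intervening on feed_rate: with other inputs at their observed values, gloss = 6*feed_rate - 17. Solving for 49 gives feed_rate = 11, within [-3, 14].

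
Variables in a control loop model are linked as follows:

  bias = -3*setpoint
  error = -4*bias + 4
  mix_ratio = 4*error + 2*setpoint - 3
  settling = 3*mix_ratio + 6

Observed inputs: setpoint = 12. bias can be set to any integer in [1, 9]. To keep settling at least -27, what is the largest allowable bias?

bias = 3

Intervening on bias fixes its value directly, overriding its dependence on setpoint.
Substituting into the mix_ratio equation gives mix_ratio = -16*bias + 37.
Substituting into the settling equation gives settling = -48*bias + 117.
Require -48*bias + 117 ≥ -27, so bias ≤ 3.
The largest integer in [1, 9] satisfying this is 3.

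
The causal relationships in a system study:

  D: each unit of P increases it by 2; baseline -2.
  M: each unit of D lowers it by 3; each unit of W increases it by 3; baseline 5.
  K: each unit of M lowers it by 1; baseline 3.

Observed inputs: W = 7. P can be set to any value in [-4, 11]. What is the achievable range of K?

Substituting into the M equation gives M = -6*P + 32.
Substituting into the K equation gives K = 6*P - 29.
Linear in P, so extremes are at the endpoints: P = -4 gives K = -53; P = 11 gives K = 37.

-53 to 37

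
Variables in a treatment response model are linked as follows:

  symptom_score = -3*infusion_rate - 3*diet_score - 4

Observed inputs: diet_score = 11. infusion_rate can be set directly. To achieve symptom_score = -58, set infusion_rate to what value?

Substituting into the symptom_score equation gives symptom_score = -3*infusion_rate - 37.
Solve -3*infusion_rate - 37 = -58: infusion_rate = (-58 + 37) / -3 = 7.

infusion_rate = 7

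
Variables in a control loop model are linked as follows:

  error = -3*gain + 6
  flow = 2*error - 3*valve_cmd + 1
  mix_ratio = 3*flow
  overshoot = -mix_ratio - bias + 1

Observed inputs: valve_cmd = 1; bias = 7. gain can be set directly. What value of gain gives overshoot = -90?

Substituting into the flow equation gives flow = -6*gain + 10.
mix_ratio becomes -18*gain + 30.
So overshoot = 18*gain - 36.
Solve 18*gain - 36 = -90: gain = (-90 + 36) / 18 = -3.

gain = -3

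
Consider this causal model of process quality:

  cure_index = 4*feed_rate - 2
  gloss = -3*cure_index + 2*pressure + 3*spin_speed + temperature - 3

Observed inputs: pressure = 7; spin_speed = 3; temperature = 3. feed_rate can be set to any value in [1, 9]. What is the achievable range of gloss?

-79 to 17

Substituting into the gloss equation gives gloss = -12*feed_rate + 29.
Linear in feed_rate, so extremes are at the endpoints: feed_rate = 1 gives gloss = 17; feed_rate = 9 gives gloss = -79.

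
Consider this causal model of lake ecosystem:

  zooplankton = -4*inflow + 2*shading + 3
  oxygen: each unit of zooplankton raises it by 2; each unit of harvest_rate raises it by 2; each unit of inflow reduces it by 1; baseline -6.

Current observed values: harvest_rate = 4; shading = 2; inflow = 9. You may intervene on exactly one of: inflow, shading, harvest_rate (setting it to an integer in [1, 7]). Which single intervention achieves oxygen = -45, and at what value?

set shading = 7

Intervening on inflow: oxygen = -9*inflow + 16. Reaching -45 requires inflow = 61/9, not an integer.
Intervening on shading: with other inputs at their observed values, oxygen = 4*shading - 73. Solving for -45 gives shading = 7, within [1, 7].
Intervening on harvest_rate: oxygen = 2*harvest_rate - 73. Reaching -45 requires harvest_rate = 14, outside [1, 7].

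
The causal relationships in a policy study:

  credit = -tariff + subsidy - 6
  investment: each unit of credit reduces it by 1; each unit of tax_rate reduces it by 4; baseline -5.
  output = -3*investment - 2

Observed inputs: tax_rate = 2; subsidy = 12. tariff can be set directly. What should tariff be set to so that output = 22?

Substituting into the credit equation gives credit = -tariff + 6.
So investment = tariff - 19.
So output = -3*tariff + 55.
Solve -3*tariff + 55 = 22: tariff = (22 - 55) / -3 = 11.

tariff = 11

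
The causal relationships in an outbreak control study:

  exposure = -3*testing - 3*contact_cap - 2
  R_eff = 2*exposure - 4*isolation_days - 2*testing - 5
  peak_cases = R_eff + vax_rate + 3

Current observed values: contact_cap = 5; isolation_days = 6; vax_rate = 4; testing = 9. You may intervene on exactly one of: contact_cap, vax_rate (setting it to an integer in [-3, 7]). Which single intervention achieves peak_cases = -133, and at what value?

set vax_rate = -1

Intervening on contact_cap: peak_cases = -6*contact_cap - 98. Reaching -133 requires contact_cap = 35/6, not an integer.
Intervening on vax_rate: with other inputs at their observed values, peak_cases = vax_rate - 132. Solving for -133 gives vax_rate = -1, within [-3, 7].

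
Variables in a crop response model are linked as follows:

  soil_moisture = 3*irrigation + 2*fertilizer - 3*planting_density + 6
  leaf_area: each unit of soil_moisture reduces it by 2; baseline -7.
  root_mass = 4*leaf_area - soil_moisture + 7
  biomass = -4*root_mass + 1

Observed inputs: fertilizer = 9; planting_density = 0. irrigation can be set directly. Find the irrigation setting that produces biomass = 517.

Substituting into the soil_moisture equation gives soil_moisture = 3*irrigation + 24.
Substituting into the leaf_area equation gives leaf_area = -6*irrigation - 55.
So root_mass = -27*irrigation - 237.
Substituting into the biomass equation gives biomass = 108*irrigation + 949.
Solve 108*irrigation + 949 = 517: irrigation = (517 - 949) / 108 = -4.

irrigation = -4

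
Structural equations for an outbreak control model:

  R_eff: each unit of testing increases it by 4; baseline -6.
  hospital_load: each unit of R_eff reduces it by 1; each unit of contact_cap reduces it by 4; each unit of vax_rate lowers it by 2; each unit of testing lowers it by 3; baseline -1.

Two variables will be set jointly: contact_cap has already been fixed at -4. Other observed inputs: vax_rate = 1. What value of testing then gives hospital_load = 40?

testing = -3

With contact_cap held at -4:
Substituting into the hospital_load equation gives hospital_load = -7*testing + 19.
Solve -7*testing + 19 = 40: testing = (40 - 19) / -7 = -3.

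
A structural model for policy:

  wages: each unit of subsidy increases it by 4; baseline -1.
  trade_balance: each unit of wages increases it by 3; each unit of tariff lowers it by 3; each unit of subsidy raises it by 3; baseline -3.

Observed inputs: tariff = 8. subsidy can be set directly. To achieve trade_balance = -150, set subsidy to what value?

subsidy = -8

Substituting into the trade_balance equation gives trade_balance = 15*subsidy - 30.
Solve 15*subsidy - 30 = -150: subsidy = (-150 + 30) / 15 = -8.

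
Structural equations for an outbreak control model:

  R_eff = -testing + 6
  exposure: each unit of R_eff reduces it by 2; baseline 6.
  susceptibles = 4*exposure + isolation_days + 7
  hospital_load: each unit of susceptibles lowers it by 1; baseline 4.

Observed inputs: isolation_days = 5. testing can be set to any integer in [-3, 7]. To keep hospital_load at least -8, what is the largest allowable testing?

Substituting into the exposure equation gives exposure = 2*testing - 6.
susceptibles becomes 8*testing - 12.
Substituting into the hospital_load equation gives hospital_load = -8*testing + 16.
Require -8*testing + 16 ≥ -8, so testing ≤ 3.
The largest integer in [-3, 7] satisfying this is 3.

testing = 3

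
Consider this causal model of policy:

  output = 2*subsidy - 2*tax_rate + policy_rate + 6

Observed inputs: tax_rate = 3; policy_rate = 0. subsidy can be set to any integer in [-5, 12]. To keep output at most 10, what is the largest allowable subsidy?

subsidy = 5

Substituting into the output equation gives output = 2*subsidy.
Require 2*subsidy ≤ 10, so subsidy ≤ 5.
The largest integer in [-5, 12] satisfying this is 5.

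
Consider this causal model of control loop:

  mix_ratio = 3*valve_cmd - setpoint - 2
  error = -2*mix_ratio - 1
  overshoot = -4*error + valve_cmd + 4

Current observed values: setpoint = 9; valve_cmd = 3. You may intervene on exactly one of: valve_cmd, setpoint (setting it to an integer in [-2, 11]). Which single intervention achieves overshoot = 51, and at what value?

set setpoint = 2

Intervening on valve_cmd: overshoot = 25*valve_cmd - 80. Reaching 51 requires valve_cmd = 131/25, not an integer.
Intervening on setpoint: with other inputs at their observed values, overshoot = -8*setpoint + 67. Solving for 51 gives setpoint = 2, within [-2, 11].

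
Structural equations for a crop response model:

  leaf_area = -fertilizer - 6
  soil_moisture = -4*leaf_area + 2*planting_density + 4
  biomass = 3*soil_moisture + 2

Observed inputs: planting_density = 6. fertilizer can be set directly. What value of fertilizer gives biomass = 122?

Substituting into the soil_moisture equation gives soil_moisture = 4*fertilizer + 40.
Substituting into the biomass equation gives biomass = 12*fertilizer + 122.
Solve 12*fertilizer + 122 = 122: fertilizer = (122 - 122) / 12 = 0.

fertilizer = 0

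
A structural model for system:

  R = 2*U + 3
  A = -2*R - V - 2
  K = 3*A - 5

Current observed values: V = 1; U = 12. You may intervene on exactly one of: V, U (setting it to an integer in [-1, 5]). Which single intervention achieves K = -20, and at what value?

set U = -1

Intervening on V: K = -3*V - 173. Reaching -20 requires V = -51, outside [-1, 5].
Intervening on U: with other inputs at their observed values, K = -12*U - 32. Solving for -20 gives U = -1, within [-1, 5].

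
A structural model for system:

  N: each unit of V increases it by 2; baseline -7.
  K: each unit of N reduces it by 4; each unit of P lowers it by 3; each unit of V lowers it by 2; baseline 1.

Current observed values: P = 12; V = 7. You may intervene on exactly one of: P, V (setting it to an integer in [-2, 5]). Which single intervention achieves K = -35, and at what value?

Intervening on P: with other inputs at their observed values, K = -3*P - 41. Solving for -35 gives P = -2, within [-2, 5].
Intervening on V: K = -10*V - 7. Reaching -35 requires V = 14/5, not an integer.

set P = -2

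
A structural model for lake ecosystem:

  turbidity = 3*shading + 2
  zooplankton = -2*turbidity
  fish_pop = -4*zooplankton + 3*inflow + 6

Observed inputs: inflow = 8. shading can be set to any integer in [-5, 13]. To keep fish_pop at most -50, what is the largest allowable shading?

Substituting into the zooplankton equation gives zooplankton = -6*shading - 4.
Substituting into the fish_pop equation gives fish_pop = 24*shading + 46.
Require 24*shading + 46 ≤ -50, so shading ≤ -4.
The largest integer in [-5, 13] satisfying this is -4.

shading = -4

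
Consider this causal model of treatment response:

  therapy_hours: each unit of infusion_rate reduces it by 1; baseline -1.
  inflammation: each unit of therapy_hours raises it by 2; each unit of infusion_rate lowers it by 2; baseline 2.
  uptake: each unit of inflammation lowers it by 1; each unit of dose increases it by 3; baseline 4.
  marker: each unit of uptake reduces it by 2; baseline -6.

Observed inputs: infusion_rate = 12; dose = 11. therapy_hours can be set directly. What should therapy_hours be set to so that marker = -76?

Intervening on therapy_hours fixes its value directly, overriding its dependence on infusion_rate.
Substituting into the inflammation equation gives inflammation = 2*therapy_hours - 22.
So uptake = -2*therapy_hours + 59.
Substituting into the marker equation gives marker = 4*therapy_hours - 124.
Solve 4*therapy_hours - 124 = -76: therapy_hours = (-76 + 124) / 4 = 12.

therapy_hours = 12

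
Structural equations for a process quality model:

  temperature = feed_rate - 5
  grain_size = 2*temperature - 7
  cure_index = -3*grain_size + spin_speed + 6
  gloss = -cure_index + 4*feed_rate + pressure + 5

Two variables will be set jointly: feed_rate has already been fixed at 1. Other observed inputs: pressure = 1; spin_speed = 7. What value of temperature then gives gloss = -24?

temperature = 0

With feed_rate held at 1:
Intervening on temperature fixes its value directly, overriding its dependence on feed_rate.
Substituting into the cure_index equation gives cure_index = -6*temperature + 34.
gloss becomes 6*temperature - 24.
Solve 6*temperature - 24 = -24: temperature = (-24 + 24) / 6 = 0.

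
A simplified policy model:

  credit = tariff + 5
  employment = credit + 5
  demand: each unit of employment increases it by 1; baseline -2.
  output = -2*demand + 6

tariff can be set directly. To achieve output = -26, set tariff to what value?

tariff = 8

Substituting into the employment equation gives employment = tariff + 10.
Substituting into the demand equation gives demand = tariff + 8.
This gives output = -2*tariff - 10.
Solve -2*tariff - 10 = -26: tariff = (-26 + 10) / -2 = 8.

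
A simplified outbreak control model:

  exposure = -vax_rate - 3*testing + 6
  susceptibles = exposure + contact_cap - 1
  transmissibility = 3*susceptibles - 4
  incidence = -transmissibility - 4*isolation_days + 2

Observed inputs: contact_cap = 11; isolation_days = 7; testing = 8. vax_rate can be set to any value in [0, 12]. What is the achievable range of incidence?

Substituting into the exposure equation gives exposure = -vax_rate - 18.
This gives susceptibles = -vax_rate - 8.
transmissibility becomes -3*vax_rate - 28.
This gives incidence = 3*vax_rate + 2.
Linear in vax_rate, so extremes are at the endpoints: vax_rate = 0 gives incidence = 2; vax_rate = 12 gives incidence = 38.

2 to 38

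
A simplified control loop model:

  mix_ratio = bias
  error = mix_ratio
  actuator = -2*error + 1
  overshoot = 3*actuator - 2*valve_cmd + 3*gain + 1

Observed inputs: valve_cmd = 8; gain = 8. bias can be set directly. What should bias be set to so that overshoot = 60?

bias = -8

Substituting into the error equation gives error = bias.
This gives actuator = -2*bias + 1.
This gives overshoot = -6*bias + 12.
Solve -6*bias + 12 = 60: bias = (60 - 12) / -6 = -8.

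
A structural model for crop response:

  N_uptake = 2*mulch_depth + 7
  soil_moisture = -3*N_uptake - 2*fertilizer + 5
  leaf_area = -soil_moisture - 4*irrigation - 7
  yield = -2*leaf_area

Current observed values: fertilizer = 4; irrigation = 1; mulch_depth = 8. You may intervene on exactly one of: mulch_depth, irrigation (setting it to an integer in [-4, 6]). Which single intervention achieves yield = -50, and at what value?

set mulch_depth = 2

Intervening on mulch_depth: with other inputs at their observed values, yield = -12*mulch_depth - 26. Solving for -50 gives mulch_depth = 2, within [-4, 6].
Intervening on irrigation: yield = 8*irrigation - 130. Reaching -50 requires irrigation = 10, outside [-4, 6].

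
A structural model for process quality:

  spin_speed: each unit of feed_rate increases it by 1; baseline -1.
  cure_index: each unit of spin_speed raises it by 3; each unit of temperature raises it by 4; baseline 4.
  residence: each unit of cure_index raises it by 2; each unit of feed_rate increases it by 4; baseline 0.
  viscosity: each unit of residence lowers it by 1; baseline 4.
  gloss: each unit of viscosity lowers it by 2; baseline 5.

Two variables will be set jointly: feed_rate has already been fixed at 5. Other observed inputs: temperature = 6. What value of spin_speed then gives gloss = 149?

spin_speed = 0

With feed_rate held at 5:
Intervening on spin_speed fixes its value directly, overriding its dependence on feed_rate.
Substituting into the cure_index equation gives cure_index = 3*spin_speed + 28.
Substituting into the residence equation gives residence = 6*spin_speed + 76.
So viscosity = -6*spin_speed - 72.
Substituting into the gloss equation gives gloss = 12*spin_speed + 149.
Solve 12*spin_speed + 149 = 149: spin_speed = (149 - 149) / 12 = 0.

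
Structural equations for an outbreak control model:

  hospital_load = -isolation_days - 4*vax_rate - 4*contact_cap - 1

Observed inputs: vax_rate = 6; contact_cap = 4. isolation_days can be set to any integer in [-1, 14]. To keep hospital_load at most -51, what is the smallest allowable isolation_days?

isolation_days = 10

Substituting into the hospital_load equation gives hospital_load = -isolation_days - 41.
Require -isolation_days - 41 ≤ -51, so isolation_days ≥ 10.
The smallest integer in [-1, 14] satisfying this is 10.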